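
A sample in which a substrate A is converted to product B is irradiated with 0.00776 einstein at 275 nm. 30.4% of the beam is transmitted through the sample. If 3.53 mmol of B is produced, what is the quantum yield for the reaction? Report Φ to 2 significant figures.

Product: 3.53 mmol = 0.00353 mol.
Fraction absorbed: 1 − 30.4/100 = 0.6960.
Photons absorbed: 0.6960 × 0.00776 = 0.005401 mol.
Φ = 0.00353 mol / 0.005401 mol photons = 0.65.

Φ = 0.65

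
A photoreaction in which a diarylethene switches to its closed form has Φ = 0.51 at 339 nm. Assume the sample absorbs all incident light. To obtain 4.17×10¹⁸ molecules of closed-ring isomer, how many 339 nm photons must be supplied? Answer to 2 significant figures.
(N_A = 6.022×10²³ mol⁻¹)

8.2×10¹⁸ photons

Product: 4.17×10¹⁸ / 6.022×10²³ = 6.925×10⁻⁶ mol.
Photons that must be absorbed: 6.925×10⁻⁶ / 0.51 = 1.358×10⁻⁵ mol.
Photon count: 1.358×10⁻⁵ × 6.022×10²³ = 8.2×10¹⁸.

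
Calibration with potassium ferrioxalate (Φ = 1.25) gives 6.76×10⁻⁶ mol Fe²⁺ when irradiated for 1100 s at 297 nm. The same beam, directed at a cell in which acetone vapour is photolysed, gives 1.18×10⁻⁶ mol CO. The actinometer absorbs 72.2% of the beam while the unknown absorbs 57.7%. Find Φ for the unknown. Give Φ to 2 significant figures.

Photons absorbed by the actinometer: 6.76×10⁻⁶ / 1.25 = 5.408×10⁻⁶ mol.
Incident flux: 5.408×10⁻⁶ / 0.722 = 7.490×10⁻⁶ einstein.
Absorbed by unknown: 0.577 × 7.490×10⁻⁶ = 4.322×10⁻⁶ mol.
Φ(unknown) = 1.18×10⁻⁶ / 4.322×10⁻⁶ = 0.27.

Φ = 0.27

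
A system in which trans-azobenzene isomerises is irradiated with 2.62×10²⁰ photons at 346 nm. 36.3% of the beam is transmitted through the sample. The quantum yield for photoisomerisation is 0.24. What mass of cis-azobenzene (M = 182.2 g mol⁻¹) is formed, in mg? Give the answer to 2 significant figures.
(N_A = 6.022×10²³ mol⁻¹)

12 mg

Moles of photons: 2.62×10²⁰ / 6.022×10²³ = 4.351×10⁻⁴ mol.
Fraction absorbed: 1 − 36.3/100 = 0.6370.
Photons absorbed: 0.6370 × 4.351×10⁻⁴ = 2.772×10⁻⁴ mol.
Product: Φ × n_abs = 0.24 × 2.772×10⁻⁴ = 6.653×10⁻⁵ mol.
Mass: 6.653×10⁻⁵ × 182.2 = 0.01212 g = 12 mg.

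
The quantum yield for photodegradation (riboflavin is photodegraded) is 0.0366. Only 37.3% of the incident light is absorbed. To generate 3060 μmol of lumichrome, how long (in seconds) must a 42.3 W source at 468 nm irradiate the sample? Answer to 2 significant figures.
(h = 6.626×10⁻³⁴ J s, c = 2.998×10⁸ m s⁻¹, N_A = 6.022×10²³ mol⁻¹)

Product: 3060 μmol = 0.00306 mol.
Photons that must be absorbed: 0.00306 / 0.0366 = 0.08361 mol.
Incident photons needed: 0.08361 / 0.373 = 0.2242 mol.
Photon energy: hc/λ = 4.245×10⁻¹⁹ J; per mole, 2.556×10⁵ J mol⁻¹.
Energy required: 0.2242 × 2.556×10⁵ = 5.731×10⁴ J.
Time: 5.731×10⁴ J / 42.3 W = 1400 s.

t ≈ 1400 s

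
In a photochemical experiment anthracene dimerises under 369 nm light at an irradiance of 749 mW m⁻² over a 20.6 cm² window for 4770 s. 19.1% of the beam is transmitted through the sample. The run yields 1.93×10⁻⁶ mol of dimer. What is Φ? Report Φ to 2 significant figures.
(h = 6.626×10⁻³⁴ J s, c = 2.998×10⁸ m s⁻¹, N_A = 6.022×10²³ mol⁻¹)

Photon energy at 369 nm: hc/λ = (6.626×10⁻³⁴)(2.998×10⁸)/(369×10⁻⁹) = 5.383×10⁻¹⁹ J.
Energy delivered: (749 mW m⁻²)(20.6×10⁻⁴ m²)(4770 s) = 7.360 J.
Photons incident: 7.360 / 5.383×10⁻¹⁹ = 1.367×10¹⁹, i.e. 1.367×10¹⁹/6.022×10²³ = 2.270×10⁻⁵ mol.
Fraction absorbed: 1 − 19.1/100 = 0.8090.
Photons absorbed: 0.8090 × 2.270×10⁻⁵ = 1.836×10⁻⁵ mol.
Φ = 1.93×10⁻⁶ mol / 1.836×10⁻⁵ mol photons = 0.11.

Φ = 0.11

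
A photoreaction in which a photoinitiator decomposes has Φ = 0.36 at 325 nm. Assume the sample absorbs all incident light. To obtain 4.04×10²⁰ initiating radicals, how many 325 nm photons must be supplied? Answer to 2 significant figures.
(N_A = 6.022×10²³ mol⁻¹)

Product: 4.04×10²⁰ / 6.022×10²³ = 6.709×10⁻⁴ mol.
Photons that must be absorbed: 6.709×10⁻⁴ / 0.36 = 0.001864 mol.
Photon count: 0.001864 × 6.022×10²³ = 1.1×10²¹.

1.1×10²¹ photons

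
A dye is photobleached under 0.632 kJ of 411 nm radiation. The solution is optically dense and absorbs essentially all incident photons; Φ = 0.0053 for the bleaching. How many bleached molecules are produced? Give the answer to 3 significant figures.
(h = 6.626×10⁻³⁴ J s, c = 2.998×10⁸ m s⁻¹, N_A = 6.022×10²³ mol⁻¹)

Photon energy at 411 nm: hc/λ = (6.626×10⁻³⁴)(2.998×10⁸)/(411×10⁻⁹) = 4.833×10⁻¹⁹ J.
Incident energy: 0.632 kJ = 632 J.
Photons incident: 632 / 4.833×10⁻¹⁹ = 1.308×10²¹, i.e. 1.308×10²¹/6.022×10²³ = 0.002172 mol.
Product: Φ × n_abs = 0.0053 × 0.002172 = 1.151×10⁻⁵ mol.
As a count: 1.151×10⁻⁵ × 6.022×10²³ = 6.93×10¹⁸.

6.93×10¹⁸ bleached molecules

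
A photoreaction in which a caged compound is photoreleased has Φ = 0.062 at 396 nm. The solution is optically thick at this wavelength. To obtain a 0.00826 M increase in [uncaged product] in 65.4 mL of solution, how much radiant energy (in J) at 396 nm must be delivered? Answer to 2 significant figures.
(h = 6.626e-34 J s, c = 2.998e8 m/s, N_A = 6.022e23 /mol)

Product: (0.00826 M)(0.0654 L) = 5.402e-4 mol.
Photons that must be absorbed: 5.402e-4 / 0.062 = 0.008713 mol.
Photon energy: hc/λ = 5.016e-19 J; per mole, 3.021e5 J mol⁻¹.
Energy required: 0.008713 × 3.021e5 = 2600 J.

2600 J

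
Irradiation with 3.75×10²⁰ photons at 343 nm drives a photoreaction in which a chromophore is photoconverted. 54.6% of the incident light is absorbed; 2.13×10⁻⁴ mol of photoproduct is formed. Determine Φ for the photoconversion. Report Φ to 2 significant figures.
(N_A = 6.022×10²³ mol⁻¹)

Φ = 0.63

Moles of photons: 3.75×10²⁰ / 6.022×10²³ = 6.227×10⁻⁴ mol.
Photons absorbed: 0.546 × 6.227×10⁻⁴ = 3.400×10⁻⁴ mol.
Φ = 2.13×10⁻⁴ mol / 3.400×10⁻⁴ mol photons = 0.63.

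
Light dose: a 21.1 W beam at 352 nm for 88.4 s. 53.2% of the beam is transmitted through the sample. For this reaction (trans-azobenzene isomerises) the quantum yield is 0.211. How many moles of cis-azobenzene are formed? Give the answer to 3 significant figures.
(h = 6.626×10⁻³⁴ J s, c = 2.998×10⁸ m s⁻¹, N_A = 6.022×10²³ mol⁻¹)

5.42×10⁻⁴ mol

Photon energy at 352 nm: hc/λ = (6.626×10⁻³⁴)(2.998×10⁸)/(352×10⁻⁹) = 5.643×10⁻¹⁹ J.
Energy delivered: (21.1 W)(88.4 s) = 1865 J.
Photons incident: 1865 / 5.643×10⁻¹⁹ = 3.305×10²¹, i.e. 3.305×10²¹/6.022×10²³ = 0.005488 mol.
Fraction absorbed: 1 − 53.2/100 = 0.4680.
Photons absorbed: 0.4680 × 0.005488 = 0.002568 mol.
Product: Φ × n_abs = 0.211 × 0.002568 = 5.418×10⁻⁴ mol.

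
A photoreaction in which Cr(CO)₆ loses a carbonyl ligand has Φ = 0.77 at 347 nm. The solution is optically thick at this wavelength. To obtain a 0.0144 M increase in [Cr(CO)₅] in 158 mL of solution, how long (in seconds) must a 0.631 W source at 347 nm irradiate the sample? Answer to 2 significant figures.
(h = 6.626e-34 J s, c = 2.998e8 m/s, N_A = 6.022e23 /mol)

t ≈ 1600 s

Product: (0.0144 M)(0.158 L) = 0.002275 mol.
Photons that must be absorbed: 0.002275 / 0.77 = 0.002955 mol.
Photon energy: hc/λ = 5.725e-19 J; per mole, 3.448e5 J mol⁻¹.
Energy required: 0.002955 × 3.448e5 = 1019 J.
Time: 1019 J / 0.631 W = 1600 s.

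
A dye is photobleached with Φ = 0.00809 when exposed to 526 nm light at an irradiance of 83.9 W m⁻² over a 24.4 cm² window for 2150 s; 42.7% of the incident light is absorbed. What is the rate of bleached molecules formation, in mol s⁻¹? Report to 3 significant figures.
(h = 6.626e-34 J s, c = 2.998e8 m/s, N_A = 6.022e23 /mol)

3.11e-9 mol s⁻¹

Photon energy at 526 nm: hc/λ = (6.626e-34)(2.998e8)/(526e-9) = 3.777e-19 J.
Energy delivered: (83.9 W m⁻²)(24.4e-4 m²)(2150 s) = 440.1 J.
Photons incident: 440.1 / 3.777e-19 = 1.165e21, i.e. 1.165e21/6.022e23 = 0.001935 mol.
Photons absorbed: 0.427 × 0.001935 = 8.262e-4 mol.
Product formed: 0.00809 × 8.262e-4 = 6.684e-6 mol.
Rate: 6.684e-6 / 2150 s = 3.11e-9 mol s⁻¹.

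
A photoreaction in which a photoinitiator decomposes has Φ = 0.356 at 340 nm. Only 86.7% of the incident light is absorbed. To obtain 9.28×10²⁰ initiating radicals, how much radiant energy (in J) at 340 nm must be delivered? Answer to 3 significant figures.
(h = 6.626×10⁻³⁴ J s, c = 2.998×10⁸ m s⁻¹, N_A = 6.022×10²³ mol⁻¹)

Product: 9.28×10²⁰ / 6.022×10²³ = 0.001541 mol.
Photons that must be absorbed: 0.001541 / 0.356 = 0.004329 mol.
Incident photons needed: 0.004329 / 0.867 = 0.004993 mol.
Photon energy: hc/λ = 5.843×10⁻¹⁹ J; per mole, 3.519×10⁵ J mol⁻¹.
Energy required: 0.004993 × 3.519×10⁵ = 1760 J.

1760 J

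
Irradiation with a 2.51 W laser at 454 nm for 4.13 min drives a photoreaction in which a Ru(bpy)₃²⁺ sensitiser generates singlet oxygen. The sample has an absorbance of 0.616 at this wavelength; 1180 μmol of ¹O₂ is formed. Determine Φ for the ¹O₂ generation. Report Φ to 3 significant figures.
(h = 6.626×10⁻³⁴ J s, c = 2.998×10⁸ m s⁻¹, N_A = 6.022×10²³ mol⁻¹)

Product: 1180 μmol = 0.00118 mol.
Photon energy at 454 nm: hc/λ = (6.626×10⁻³⁴)(2.998×10⁸)/(454×10⁻⁹) = 4.375×10⁻¹⁹ J.
Energy delivered: (2.51 W)(247.8 s) = 622.0 J.
Photons incident: 622.0 / 4.375×10⁻¹⁹ = 1.422×10²¹, i.e. 1.422×10²¹/6.022×10²³ = 0.002361 mol.
Fraction absorbed: 1 − 10^(−0.616) = 0.7579.
Photons absorbed: 0.7579 × 0.002361 = 0.001789 mol.
Φ = 0.00118 mol / 0.001789 mol photons = 0.660.

Φ = 0.660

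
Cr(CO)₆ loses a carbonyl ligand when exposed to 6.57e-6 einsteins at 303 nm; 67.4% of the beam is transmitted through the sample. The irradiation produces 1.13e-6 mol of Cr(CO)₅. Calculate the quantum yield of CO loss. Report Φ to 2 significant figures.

Φ = 0.53

Fraction absorbed: 1 − 67.4/100 = 0.3260.
Photons absorbed: 0.3260 × 6.57e-6 = 2.142e-6 mol.
Φ = 1.13e-6 mol / 2.142e-6 mol photons = 0.53.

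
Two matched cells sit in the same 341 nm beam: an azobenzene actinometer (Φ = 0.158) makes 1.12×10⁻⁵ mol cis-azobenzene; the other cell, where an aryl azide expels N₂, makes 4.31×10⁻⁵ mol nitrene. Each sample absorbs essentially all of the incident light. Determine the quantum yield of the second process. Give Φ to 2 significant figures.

Photons absorbed by the actinometer: 1.12×10⁻⁵ / 0.158 = 7.089×10⁻⁵ mol.
Φ(unknown) = 4.31×10⁻⁵ / 7.089×10⁻⁵ = 0.61.

Φ = 0.61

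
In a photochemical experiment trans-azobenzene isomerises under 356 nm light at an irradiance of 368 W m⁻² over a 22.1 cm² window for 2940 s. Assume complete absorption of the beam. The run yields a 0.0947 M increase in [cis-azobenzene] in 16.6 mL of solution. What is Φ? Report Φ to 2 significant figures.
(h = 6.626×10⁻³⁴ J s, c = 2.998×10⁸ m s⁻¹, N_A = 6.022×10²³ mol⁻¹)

Φ = 0.22

Product: (0.0947 M)(0.0166 L) = 0.001572 mol.
Photon energy at 356 nm: hc/λ = (6.626×10⁻³⁴)(2.998×10⁸)/(356×10⁻⁹) = 5.580×10⁻¹⁹ J.
Energy delivered: (368 W m⁻²)(22.1×10⁻⁴ m²)(2940 s) = 2391 J.
Photons incident: 2391 / 5.580×10⁻¹⁹ = 4.285×10²¹, i.e. 4.285×10²¹/6.022×10²³ = 0.007116 mol.
Φ = 0.001572 mol / 0.007116 mol photons = 0.22.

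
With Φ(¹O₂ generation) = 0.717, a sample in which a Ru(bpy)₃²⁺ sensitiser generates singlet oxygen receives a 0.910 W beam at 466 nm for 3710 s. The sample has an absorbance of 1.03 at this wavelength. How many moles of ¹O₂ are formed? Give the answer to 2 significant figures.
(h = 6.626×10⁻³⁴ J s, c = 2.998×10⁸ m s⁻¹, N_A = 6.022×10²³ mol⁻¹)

Photon energy at 466 nm: hc/λ = (6.626×10⁻³⁴)(2.998×10⁸)/(466×10⁻⁹) = 4.263×10⁻¹⁹ J.
Energy delivered: (0.910 W)(3710 s) = 3376 J.
Photons incident: 3376 / 4.263×10⁻¹⁹ = 7.919×10²¹, i.e. 7.919×10²¹/6.022×10²³ = 0.01315 mol.
Fraction absorbed: 1 − 10^(−1.03) = 0.9067.
Photons absorbed: 0.9067 × 0.01315 = 0.01192 mol.
Product: Φ × n_abs = 0.717 × 0.01192 = 0.008547 mol.

0.0085 mol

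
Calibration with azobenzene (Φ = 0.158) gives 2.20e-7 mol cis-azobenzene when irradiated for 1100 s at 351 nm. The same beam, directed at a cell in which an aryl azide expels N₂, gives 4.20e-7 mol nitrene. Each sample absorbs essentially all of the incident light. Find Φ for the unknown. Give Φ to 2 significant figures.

Photons absorbed by the actinometer: 2.20e-7 / 0.158 = 1.392e-6 mol.
Φ(unknown) = 4.20e-7 / 1.392e-6 = 0.30.

Φ = 0.30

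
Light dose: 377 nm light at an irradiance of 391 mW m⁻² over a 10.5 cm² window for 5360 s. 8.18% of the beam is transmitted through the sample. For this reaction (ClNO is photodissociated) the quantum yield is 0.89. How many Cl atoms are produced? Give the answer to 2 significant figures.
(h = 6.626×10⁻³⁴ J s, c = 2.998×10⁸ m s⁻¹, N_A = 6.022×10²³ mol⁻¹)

Photon energy at 377 nm: hc/λ = (6.626×10⁻³⁴)(2.998×10⁸)/(377×10⁻⁹) = 5.269×10⁻¹⁹ J.
Energy delivered: (391 mW m⁻²)(10.5×10⁻⁴ m²)(5360 s) = 2.201 J.
Photons incident: 2.201 / 5.269×10⁻¹⁹ = 4.177×10¹⁸, i.e. 4.177×10¹⁸/6.022×10²³ = 6.936×10⁻⁶ mol.
Fraction absorbed: 1 − 8.18/100 = 0.9182.
Photons absorbed: 0.9182 × 6.936×10⁻⁶ = 6.369×10⁻⁶ mol.
Product: Φ × n_abs = 0.89 × 6.369×10⁻⁶ = 5.668×10⁻⁶ mol.
As a count: 5.668×10⁻⁶ × 6.022×10²³ = 3.4×10¹⁸.

3.4×10¹⁸ atoms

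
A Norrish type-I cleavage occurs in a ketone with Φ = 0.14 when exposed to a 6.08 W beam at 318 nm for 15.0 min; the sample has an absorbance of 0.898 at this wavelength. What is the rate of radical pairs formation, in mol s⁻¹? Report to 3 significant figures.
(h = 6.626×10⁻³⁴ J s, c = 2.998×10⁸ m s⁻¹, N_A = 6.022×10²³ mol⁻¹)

1.98×10⁻⁶ mol s⁻¹

Photon energy at 318 nm: hc/λ = (6.626×10⁻³⁴)(2.998×10⁸)/(318×10⁻⁹) = 6.247×10⁻¹⁹ J.
Energy delivered: (6.08 W)(900 s) = 5472 J.
Photons incident: 5472 / 6.247×10⁻¹⁹ = 8.759×10²¹, i.e. 8.759×10²¹/6.022×10²³ = 0.01455 mol.
Fraction absorbed: 1 − 10^(−0.898) = 0.8735.
Photons absorbed: 0.8735 × 0.01455 = 0.01271 mol.
Product formed: 0.14 × 0.01271 = 0.001779 mol.
Rate: 0.001779 / 900 s = 1.98×10⁻⁶ mol s⁻¹.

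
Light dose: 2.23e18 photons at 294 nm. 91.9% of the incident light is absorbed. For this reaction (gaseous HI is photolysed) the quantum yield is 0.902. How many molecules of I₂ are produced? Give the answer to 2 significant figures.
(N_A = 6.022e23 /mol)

1.8e18 molecules

Moles of photons: 2.23e18 / 6.022e23 = 3.703e-6 mol.
Photons absorbed: 0.919 × 3.703e-6 = 3.403e-6 mol.
Product: Φ × n_abs = 0.902 × 3.403e-6 = 3.070e-6 mol.
As a count: 3.070e-6 × 6.022e23 = 1.8e18.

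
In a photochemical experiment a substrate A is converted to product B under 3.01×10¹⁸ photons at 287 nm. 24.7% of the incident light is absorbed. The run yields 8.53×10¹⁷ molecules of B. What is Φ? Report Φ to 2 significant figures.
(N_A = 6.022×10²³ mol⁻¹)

Φ = 1.1

Product: 8.53×10¹⁷ / 6.022×10²³ = 1.416×10⁻⁶ mol.
Moles of photons: 3.01×10¹⁸ / 6.022×10²³ = 4.998×10⁻⁶ mol.
Photons absorbed: 0.247 × 4.998×10⁻⁶ = 1.235×10⁻⁶ mol.
Φ = 1.416×10⁻⁶ mol / 1.235×10⁻⁶ mol photons = 1.1.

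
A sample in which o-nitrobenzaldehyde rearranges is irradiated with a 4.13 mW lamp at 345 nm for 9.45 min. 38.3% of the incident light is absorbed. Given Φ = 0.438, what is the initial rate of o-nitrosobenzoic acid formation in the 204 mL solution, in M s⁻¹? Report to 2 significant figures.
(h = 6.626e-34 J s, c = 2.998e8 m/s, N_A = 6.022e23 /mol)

Photon energy at 345 nm: hc/λ = (6.626e-34)(2.998e8)/(345e-9) = 5.758e-19 J.
Energy delivered: (4.13 mW)(567 s) = 2.342 J.
Photons incident: 2.342 / 5.758e-19 = 4.067e18, i.e. 4.067e18/6.022e23 = 6.754e-6 mol.
Photons absorbed: 0.383 × 6.754e-6 = 2.587e-6 mol.
Product formed: 0.438 × 2.587e-6 = 1.133e-6 mol.
Rate: 1.133e-6 mol / (567 s × 0.204 L) = 9.8e-9 M s⁻¹.

9.8e-9 M s⁻¹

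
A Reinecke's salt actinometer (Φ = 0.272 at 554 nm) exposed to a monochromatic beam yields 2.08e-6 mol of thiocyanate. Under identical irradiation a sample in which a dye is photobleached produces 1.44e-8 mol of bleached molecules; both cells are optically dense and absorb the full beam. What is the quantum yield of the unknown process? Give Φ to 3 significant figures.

Photons absorbed by the actinometer: 2.08e-6 / 0.272 = 7.647e-6 mol.
Φ(unknown) = 1.44e-8 / 7.647e-6 = 0.00188.

Φ = 0.00188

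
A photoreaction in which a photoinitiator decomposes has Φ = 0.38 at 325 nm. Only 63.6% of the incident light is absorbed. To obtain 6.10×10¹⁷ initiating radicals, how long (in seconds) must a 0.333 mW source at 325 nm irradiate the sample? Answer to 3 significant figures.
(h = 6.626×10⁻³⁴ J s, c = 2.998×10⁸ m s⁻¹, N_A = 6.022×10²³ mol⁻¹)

Product: 6.10×10¹⁷ / 6.022×10²³ = 1.013×10⁻⁶ mol.
Photons that must be absorbed: 1.013×10⁻⁶ / 0.38 = 2.666×10⁻⁶ mol.
Incident photons needed: 2.666×10⁻⁶ / 0.636 = 4.192×10⁻⁶ mol.
Photon energy: hc/λ = 6.112×10⁻¹⁹ J; per mole, 3.681×10⁵ J mol⁻¹.
Energy required: 4.192×10⁻⁶ × 3.681×10⁵ = 1.543 J.
Time: 1.543 J / 0.000333 W = 4630 s.

t ≈ 4630 s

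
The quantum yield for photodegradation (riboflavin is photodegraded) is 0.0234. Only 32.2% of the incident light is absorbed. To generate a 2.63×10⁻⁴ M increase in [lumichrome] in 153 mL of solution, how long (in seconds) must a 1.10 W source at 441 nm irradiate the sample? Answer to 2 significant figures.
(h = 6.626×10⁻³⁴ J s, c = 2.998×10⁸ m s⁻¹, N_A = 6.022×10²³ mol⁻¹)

Product: (2.63×10⁻⁴ M)(0.153 L) = 4.024×10⁻⁵ mol.
Photons that must be absorbed: 4.024×10⁻⁵ / 0.0234 = 0.001720 mol.
Incident photons needed: 0.001720 / 0.322 = 0.005342 mol.
Photon energy: hc/λ = 4.504×10⁻¹⁹ J; per mole, 2.712×10⁵ J mol⁻¹.
Energy required: 0.005342 × 2.712×10⁵ = 1449 J.
Time: 1449 J / 1.1 W = 1300 s.

t ≈ 1300 s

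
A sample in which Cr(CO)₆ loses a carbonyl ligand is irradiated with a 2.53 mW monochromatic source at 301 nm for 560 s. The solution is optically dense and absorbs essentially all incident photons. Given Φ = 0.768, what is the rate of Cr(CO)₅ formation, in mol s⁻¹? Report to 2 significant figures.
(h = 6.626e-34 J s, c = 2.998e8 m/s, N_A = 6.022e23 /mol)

Photon energy at 301 nm: hc/λ = (6.626e-34)(2.998e8)/(301e-9) = 6.600e-19 J.
Energy delivered: (2.53 mW)(560 s) = 1.417 J.
Photons incident: 1.417 / 6.600e-19 = 2.147e18, i.e. 2.147e18/6.022e23 = 3.565e-6 mol.
Product formed: 0.768 × 3.565e-6 = 2.738e-6 mol.
Rate: 2.738e-6 / 560 s = 4.9e-9 mol s⁻¹.

4.9e-9 mol s⁻¹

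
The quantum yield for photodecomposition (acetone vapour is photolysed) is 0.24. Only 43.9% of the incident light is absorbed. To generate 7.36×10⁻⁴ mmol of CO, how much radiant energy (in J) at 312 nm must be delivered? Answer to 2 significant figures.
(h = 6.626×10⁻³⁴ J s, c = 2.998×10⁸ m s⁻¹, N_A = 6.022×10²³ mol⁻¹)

2.7 J

Product: 7.36×10⁻⁴ mmol = 7.36×10⁻⁷ mol.
Photons that must be absorbed: 7.36×10⁻⁷ / 0.24 = 3.067×10⁻⁶ mol.
Incident photons needed: 3.067×10⁻⁶ / 0.439 = 6.986×10⁻⁶ mol.
Photon energy: hc/λ = 6.367×10⁻¹⁹ J; per mole, 3.834×10⁵ J mol⁻¹.
Energy required: 6.986×10⁻⁶ × 3.834×10⁵ = 2.7 J.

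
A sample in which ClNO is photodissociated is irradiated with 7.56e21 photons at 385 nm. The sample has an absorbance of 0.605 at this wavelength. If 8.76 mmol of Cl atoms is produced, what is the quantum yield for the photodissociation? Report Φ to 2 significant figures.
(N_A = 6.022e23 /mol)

Product: 8.76 mmol = 0.00876 mol.
Moles of photons: 7.56e21 / 6.022e23 = 0.01255 mol.
Fraction absorbed: 1 − 10^(−0.605) = 0.7517.
Photons absorbed: 0.7517 × 0.01255 = 0.009434 mol.
Φ = 0.00876 mol / 0.009434 mol photons = 0.93.

Φ = 0.93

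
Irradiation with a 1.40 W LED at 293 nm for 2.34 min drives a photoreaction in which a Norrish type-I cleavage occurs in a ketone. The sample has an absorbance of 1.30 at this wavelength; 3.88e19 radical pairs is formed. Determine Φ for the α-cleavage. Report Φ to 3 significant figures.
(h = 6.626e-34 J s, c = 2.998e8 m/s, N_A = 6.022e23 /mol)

Product: 3.88e19 / 6.022e23 = 6.443e-5 mol.
Photon energy at 293 nm: hc/λ = (6.626e-34)(2.998e8)/(293e-9) = 6.780e-19 J.
Energy delivered: (1.40 W)(140.4 s) = 196.6 J.
Photons incident: 196.6 / 6.780e-19 = 2.900e20, i.e. 2.900e20/6.022e23 = 4.816e-4 mol.
Fraction absorbed: 1 − 10^(−1.30) = 0.9499.
Photons absorbed: 0.9499 × 4.816e-4 = 4.575e-4 mol.
Φ = 6.443e-5 mol / 4.575e-4 mol photons = 0.141.

Φ = 0.141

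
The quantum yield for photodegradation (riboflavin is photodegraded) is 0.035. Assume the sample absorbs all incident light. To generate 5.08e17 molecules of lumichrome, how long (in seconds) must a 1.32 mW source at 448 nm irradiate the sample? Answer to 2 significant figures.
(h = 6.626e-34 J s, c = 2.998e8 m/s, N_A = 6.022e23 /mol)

Product: 5.08e17 / 6.022e23 = 8.436e-7 mol.
Photons that must be absorbed: 8.436e-7 / 0.035 = 2.410e-5 mol.
Photon energy: hc/λ = 4.434e-19 J; per mole, 2.670e5 J mol⁻¹.
Energy required: 2.410e-5 × 2.670e5 = 6.435 J.
Time: 6.435 J / 0.00132 W = 4900 s.

t ≈ 4900 s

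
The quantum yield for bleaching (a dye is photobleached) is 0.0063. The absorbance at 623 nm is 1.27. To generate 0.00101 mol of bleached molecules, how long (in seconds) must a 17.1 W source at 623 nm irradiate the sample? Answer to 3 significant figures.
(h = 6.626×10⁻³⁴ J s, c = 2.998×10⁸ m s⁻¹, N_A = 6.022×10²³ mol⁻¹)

Photons that must be absorbed: 0.00101 / 0.0063 = 0.1603 mol.
Fraction absorbed: 1 − 10^(−1.27) = 0.9463.
Incident photons needed: 0.1603 / 0.9463 = 0.1694 mol.
Photon energy: hc/λ = 3.189×10⁻¹⁹ J; per mole, 1.920×10⁵ J mol⁻¹.
Energy required: 0.1694 × 1.920×10⁵ = 3.252×10⁴ J.
Time: 3.252×10⁴ J / 17.1 W = 1900 s.

t ≈ 1900 s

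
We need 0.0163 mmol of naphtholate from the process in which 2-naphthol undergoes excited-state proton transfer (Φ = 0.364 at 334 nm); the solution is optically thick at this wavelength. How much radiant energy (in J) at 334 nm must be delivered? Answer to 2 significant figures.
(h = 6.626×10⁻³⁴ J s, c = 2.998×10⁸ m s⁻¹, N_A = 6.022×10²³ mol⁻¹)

16 J

Product: 0.0163 mmol = 1.63×10⁻⁵ mol.
Photons that must be absorbed: 1.63×10⁻⁵ / 0.364 = 4.478×10⁻⁵ mol.
Photon energy: hc/λ = 5.948×10⁻¹⁹ J; per mole, 3.582×10⁵ J mol⁻¹.
Energy required: 4.478×10⁻⁵ × 3.582×10⁵ = 16 J.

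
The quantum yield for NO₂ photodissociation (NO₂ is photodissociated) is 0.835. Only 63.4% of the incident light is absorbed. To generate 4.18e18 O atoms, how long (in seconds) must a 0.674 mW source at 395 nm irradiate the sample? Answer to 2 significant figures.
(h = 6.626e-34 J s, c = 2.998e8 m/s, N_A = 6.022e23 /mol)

Product: 4.18e18 / 6.022e23 = 6.941e-6 mol.
Photons that must be absorbed: 6.941e-6 / 0.835 = 8.313e-6 mol.
Incident photons needed: 8.313e-6 / 0.634 = 1.311e-5 mol.
Photon energy: hc/λ = 5.029e-19 J; per mole, 3.028e5 J mol⁻¹.
Energy required: 1.311e-5 × 3.028e5 = 3.970 J.
Time: 3.970 J / 0.000674 W = 5900 s.

t ≈ 5900 s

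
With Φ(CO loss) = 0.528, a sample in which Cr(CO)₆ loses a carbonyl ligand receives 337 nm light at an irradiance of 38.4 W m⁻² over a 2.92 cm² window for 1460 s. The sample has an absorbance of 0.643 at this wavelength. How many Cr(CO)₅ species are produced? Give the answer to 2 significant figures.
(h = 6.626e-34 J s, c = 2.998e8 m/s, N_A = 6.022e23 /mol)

1.1e19 species

Photon energy at 337 nm: hc/λ = (6.626e-34)(2.998e8)/(337e-9) = 5.895e-19 J.
Energy delivered: (38.4 W m⁻²)(2.92e-4 m²)(1460 s) = 16.37 J.
Photons incident: 16.37 / 5.895e-19 = 2.777e19, i.e. 2.777e19/6.022e23 = 4.611e-5 mol.
Fraction absorbed: 1 − 10^(−0.643) = 0.7725.
Photons absorbed: 0.7725 × 4.611e-5 = 3.562e-5 mol.
Product: Φ × n_abs = 0.528 × 3.562e-5 = 1.881e-5 mol.
As a count: 1.881e-5 × 6.022e23 = 1.1e19.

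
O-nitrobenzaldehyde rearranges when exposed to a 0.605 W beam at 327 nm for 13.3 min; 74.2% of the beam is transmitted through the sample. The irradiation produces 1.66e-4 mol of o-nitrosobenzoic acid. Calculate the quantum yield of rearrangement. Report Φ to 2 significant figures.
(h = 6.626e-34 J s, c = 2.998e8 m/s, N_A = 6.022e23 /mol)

Φ = 0.49

Photon energy at 327 nm: hc/λ = (6.626e-34)(2.998e8)/(327e-9) = 6.075e-19 J.
Energy delivered: (0.605 W)(798 s) = 482.8 J.
Photons incident: 482.8 / 6.075e-19 = 7.947e20, i.e. 7.947e20/6.022e23 = 0.001320 mol.
Fraction absorbed: 1 − 74.2/100 = 0.2580.
Photons absorbed: 0.2580 × 0.001320 = 3.406e-4 mol.
Φ = 1.66e-4 mol / 3.406e-4 mol photons = 0.49.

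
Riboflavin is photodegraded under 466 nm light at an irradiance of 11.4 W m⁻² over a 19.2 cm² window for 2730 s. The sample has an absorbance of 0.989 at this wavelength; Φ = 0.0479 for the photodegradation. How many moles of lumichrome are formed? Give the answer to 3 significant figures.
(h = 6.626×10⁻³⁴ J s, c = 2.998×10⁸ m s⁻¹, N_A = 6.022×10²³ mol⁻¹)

1.00×10⁻⁵ mol

Photon energy at 466 nm: hc/λ = (6.626×10⁻³⁴)(2.998×10⁸)/(466×10⁻⁹) = 4.263×10⁻¹⁹ J.
Energy delivered: (11.4 W m⁻²)(19.2×10⁻⁴ m²)(2730 s) = 59.75 J.
Photons incident: 59.75 / 4.263×10⁻¹⁹ = 1.402×10²⁰, i.e. 1.402×10²⁰/6.022×10²³ = 2.328×10⁻⁴ mol.
Fraction absorbed: 1 − 10^(−0.989) = 0.8974.
Photons absorbed: 0.8974 × 2.328×10⁻⁴ = 2.089×10⁻⁴ mol.
Product: Φ × n_abs = 0.0479 × 2.089×10⁻⁴ = 1.001×10⁻⁵ mol.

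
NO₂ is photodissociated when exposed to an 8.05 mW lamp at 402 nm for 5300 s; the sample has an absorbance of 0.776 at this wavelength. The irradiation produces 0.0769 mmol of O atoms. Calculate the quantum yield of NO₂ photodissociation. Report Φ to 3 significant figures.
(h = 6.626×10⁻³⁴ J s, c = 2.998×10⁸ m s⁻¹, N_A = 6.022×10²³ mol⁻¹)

Product: 0.0769 mmol = 7.69×10⁻⁵ mol.
Photon energy at 402 nm: hc/λ = (6.626×10⁻³⁴)(2.998×10⁸)/(402×10⁻⁹) = 4.941×10⁻¹⁹ J.
Energy delivered: (8.05 mW)(5300 s) = 42.67 J.
Photons incident: 42.67 / 4.941×10⁻¹⁹ = 8.636×10¹⁹, i.e. 8.636×10¹⁹/6.022×10²³ = 1.434×10⁻⁴ mol.
Fraction absorbed: 1 − 10^(−0.776) = 0.8325.
Photons absorbed: 0.8325 × 1.434×10⁻⁴ = 1.194×10⁻⁴ mol.
Φ = 7.69×10⁻⁵ mol / 1.194×10⁻⁴ mol photons = 0.644.

Φ = 0.644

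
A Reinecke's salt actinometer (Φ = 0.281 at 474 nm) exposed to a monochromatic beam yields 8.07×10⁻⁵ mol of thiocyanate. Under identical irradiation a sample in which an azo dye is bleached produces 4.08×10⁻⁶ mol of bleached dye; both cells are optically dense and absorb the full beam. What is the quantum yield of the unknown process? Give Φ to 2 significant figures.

Φ = 0.014

Photons absorbed by the actinometer: 8.07×10⁻⁵ / 0.281 = 2.872×10⁻⁴ mol.
Φ(unknown) = 4.08×10⁻⁶ / 2.872×10⁻⁴ = 0.014.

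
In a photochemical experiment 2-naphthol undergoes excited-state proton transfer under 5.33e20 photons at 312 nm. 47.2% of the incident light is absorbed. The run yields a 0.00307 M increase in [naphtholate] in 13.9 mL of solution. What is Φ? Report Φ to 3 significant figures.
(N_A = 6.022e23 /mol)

Product: (0.00307 M)(0.0139 L) = 4.267e-5 mol.
Moles of photons: 5.33e20 / 6.022e23 = 8.851e-4 mol.
Photons absorbed: 0.472 × 8.851e-4 = 4.178e-4 mol.
Φ = 4.267e-5 mol / 4.178e-4 mol photons = 0.102.

Φ = 0.102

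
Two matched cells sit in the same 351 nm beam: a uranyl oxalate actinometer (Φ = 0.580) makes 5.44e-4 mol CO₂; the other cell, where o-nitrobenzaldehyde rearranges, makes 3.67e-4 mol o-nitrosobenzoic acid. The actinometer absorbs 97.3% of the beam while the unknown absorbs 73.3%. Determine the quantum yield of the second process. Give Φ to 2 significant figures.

Φ = 0.52

Photons absorbed by the actinometer: 5.44e-4 / 0.580 = 9.379e-4 mol.
Incident flux: 9.379e-4 / 0.973 = 9.639e-4 einstein.
Absorbed by unknown: 0.733 × 9.639e-4 = 7.065e-4 mol.
Φ(unknown) = 3.67e-4 / 7.065e-4 = 0.52.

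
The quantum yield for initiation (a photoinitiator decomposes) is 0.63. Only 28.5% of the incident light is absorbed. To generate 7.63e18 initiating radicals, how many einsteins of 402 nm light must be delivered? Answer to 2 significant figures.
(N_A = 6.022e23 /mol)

Product: 7.63e18 / 6.022e23 = 1.267e-5 mol.
Photons that must be absorbed: 1.267e-5 / 0.63 = 2.011e-5 mol.
Incident photons needed: 2.011e-5 / 0.285 = 7.056e-5 mol.

7.1e-5 einstein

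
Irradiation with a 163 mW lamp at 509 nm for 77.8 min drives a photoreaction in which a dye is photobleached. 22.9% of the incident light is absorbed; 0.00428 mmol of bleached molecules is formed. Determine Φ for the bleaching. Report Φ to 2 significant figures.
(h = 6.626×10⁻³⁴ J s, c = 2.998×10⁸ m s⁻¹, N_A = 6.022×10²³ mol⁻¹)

Φ = 0.0058

Product: 0.00428 mmol = 4.28×10⁻⁶ mol.
Photon energy at 509 nm: hc/λ = (6.626×10⁻³⁴)(2.998×10⁸)/(509×10⁻⁹) = 3.903×10⁻¹⁹ J.
Energy delivered: (163 mW)(4668 s) = 760.9 J.
Photons incident: 760.9 / 3.903×10⁻¹⁹ = 1.950×10²¹, i.e. 1.950×10²¹/6.022×10²³ = 0.003238 mol.
Photons absorbed: 0.229 × 0.003238 = 7.415×10⁻⁴ mol.
Φ = 4.28×10⁻⁶ mol / 7.415×10⁻⁴ mol photons = 0.0058.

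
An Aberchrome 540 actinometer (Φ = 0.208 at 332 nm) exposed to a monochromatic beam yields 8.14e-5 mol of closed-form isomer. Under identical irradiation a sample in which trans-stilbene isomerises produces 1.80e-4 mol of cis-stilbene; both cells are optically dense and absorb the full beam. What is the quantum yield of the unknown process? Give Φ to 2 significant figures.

Photons absorbed by the actinometer: 8.14e-5 / 0.208 = 3.913e-4 mol.
Φ(unknown) = 1.80e-4 / 3.913e-4 = 0.46.

Φ = 0.46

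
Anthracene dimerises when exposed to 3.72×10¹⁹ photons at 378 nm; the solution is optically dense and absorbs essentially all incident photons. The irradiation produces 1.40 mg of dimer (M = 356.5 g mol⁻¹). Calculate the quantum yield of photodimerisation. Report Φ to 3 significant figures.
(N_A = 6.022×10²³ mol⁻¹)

Φ = 0.0636

Product: 1.40 mg / 356.5 g mol⁻¹ = 3.927×10⁻⁶ mol.
Moles of photons: 3.72×10¹⁹ / 6.022×10²³ = 6.177×10⁻⁵ mol.
Φ = 3.927×10⁻⁶ mol / 6.177×10⁻⁵ mol photons = 0.0636.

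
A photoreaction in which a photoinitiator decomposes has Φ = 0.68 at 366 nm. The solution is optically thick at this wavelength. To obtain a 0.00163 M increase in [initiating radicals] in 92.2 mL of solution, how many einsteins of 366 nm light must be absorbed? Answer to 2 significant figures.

Product: (0.00163 M)(0.0922 L) = 1.503×10⁻⁴ mol.
Photons that must be absorbed: 1.503×10⁻⁴ / 0.68 = 2.210×10⁻⁴ mol.

2.2×10⁻⁴ einstein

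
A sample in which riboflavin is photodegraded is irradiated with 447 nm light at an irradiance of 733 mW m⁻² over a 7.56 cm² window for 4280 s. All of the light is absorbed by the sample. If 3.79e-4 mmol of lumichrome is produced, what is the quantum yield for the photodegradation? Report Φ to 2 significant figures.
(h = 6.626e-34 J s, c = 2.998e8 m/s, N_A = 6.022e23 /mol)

Φ = 0.043

Product: 3.79e-4 mmol = 3.79e-7 mol.
Photon energy at 447 nm: hc/λ = (6.626e-34)(2.998e8)/(447e-9) = 4.444e-19 J.
Energy delivered: (733 mW m⁻²)(7.56e-4 m²)(4280 s) = 2.372 J.
Photons incident: 2.372 / 4.444e-19 = 5.338e18, i.e. 5.338e18/6.022e23 = 8.864e-6 mol.
Φ = 3.79e-7 mol / 8.864e-6 mol photons = 0.043.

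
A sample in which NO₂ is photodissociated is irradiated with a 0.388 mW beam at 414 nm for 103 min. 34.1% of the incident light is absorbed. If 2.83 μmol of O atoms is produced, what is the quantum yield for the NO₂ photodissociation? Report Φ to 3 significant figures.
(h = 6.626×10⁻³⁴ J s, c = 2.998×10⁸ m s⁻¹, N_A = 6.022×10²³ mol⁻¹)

Product: 2.83 μmol = 2.83×10⁻⁶ mol.
Photon energy at 414 nm: hc/λ = (6.626×10⁻³⁴)(2.998×10⁸)/(414×10⁻⁹) = 4.798×10⁻¹⁹ J.
Energy delivered: (0.388 mW)(6180 s) = 2.398 J.
Photons incident: 2.398 / 4.798×10⁻¹⁹ = 4.998×10¹⁸, i.e. 4.998×10¹⁸/6.022×10²³ = 8.300×10⁻⁶ mol.
Photons absorbed: 0.341 × 8.300×10⁻⁶ = 2.830×10⁻⁶ mol.
Φ = 2.83×10⁻⁶ mol / 2.830×10⁻⁶ mol photons = 1.00.

Φ = 1.00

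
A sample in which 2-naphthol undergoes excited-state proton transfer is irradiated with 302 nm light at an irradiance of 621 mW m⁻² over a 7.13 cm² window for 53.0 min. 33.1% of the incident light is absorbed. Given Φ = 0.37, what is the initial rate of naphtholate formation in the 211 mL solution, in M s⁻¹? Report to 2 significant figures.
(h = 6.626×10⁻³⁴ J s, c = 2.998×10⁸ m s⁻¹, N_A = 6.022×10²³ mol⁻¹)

6.5×10⁻¹⁰ M s⁻¹

Photon energy at 302 nm: hc/λ = (6.626×10⁻³⁴)(2.998×10⁸)/(302×10⁻⁹) = 6.578×10⁻¹⁹ J.
Energy delivered: (621 mW m⁻²)(7.13×10⁻⁴ m²)(3180 s) = 1.408 J.
Photons incident: 1.408 / 6.578×10⁻¹⁹ = 2.140×10¹⁸, i.e. 2.140×10¹⁸/6.022×10²³ = 3.554×10⁻⁶ mol.
Photons absorbed: 0.331 × 3.554×10⁻⁶ = 1.176×10⁻⁶ mol.
Product formed: 0.37 × 1.176×10⁻⁶ = 4.351×10⁻⁷ mol.
Rate: 4.351×10⁻⁷ mol / (3180 s × 0.211 L) = 6.5×10⁻¹⁰ M s⁻¹.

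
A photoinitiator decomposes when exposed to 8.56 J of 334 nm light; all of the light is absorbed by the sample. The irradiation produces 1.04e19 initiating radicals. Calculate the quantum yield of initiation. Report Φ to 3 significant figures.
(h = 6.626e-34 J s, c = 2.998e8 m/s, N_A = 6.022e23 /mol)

Product: 1.04e19 / 6.022e23 = 1.727e-5 mol.
Photon energy at 334 nm: hc/λ = (6.626e-34)(2.998e8)/(334e-9) = 5.948e-19 J.
Photons incident: 8.56 / 5.948e-19 = 1.439e19, i.e. 1.439e19/6.022e23 = 2.390e-5 mol.
Φ = 1.727e-5 mol / 2.390e-5 mol photons = 0.723.

Φ = 0.723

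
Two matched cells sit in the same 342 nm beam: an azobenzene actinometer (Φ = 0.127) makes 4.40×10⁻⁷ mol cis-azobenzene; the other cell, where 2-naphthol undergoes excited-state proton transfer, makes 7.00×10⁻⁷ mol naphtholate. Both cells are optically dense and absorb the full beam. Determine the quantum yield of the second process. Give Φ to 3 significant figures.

Photons absorbed by the actinometer: 4.40×10⁻⁷ / 0.127 = 3.465×10⁻⁶ mol.
Φ(unknown) = 7.00×10⁻⁷ / 3.465×10⁻⁶ = 0.202.

Φ = 0.202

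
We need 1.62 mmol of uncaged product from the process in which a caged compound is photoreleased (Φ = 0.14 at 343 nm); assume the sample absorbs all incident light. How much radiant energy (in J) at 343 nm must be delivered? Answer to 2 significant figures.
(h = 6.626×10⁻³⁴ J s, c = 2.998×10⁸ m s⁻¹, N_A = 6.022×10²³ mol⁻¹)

4000 J

Product: 1.62 mmol = 0.00162 mol.
Photons that must be absorbed: 0.00162 / 0.14 = 0.01157 mol.
Photon energy: hc/λ = 5.791×10⁻¹⁹ J; per mole, 3.487×10⁵ J mol⁻¹.
Energy required: 0.01157 × 3.487×10⁵ = 4000 J.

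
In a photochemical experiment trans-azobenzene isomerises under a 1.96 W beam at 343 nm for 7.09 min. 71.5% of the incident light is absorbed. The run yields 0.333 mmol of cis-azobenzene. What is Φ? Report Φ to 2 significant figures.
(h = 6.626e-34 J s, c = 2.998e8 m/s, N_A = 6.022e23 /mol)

Φ = 0.19

Product: 0.333 mmol = 3.33e-4 mol.
Photon energy at 343 nm: hc/λ = (6.626e-34)(2.998e8)/(343e-9) = 5.791e-19 J.
Energy delivered: (1.96 W)(425.4 s) = 833.8 J.
Photons incident: 833.8 / 5.791e-19 = 1.440e21, i.e. 1.440e21/6.022e23 = 0.002391 mol.
Photons absorbed: 0.715 × 0.002391 = 0.001710 mol.
Φ = 3.33e-4 mol / 0.001710 mol photons = 0.19.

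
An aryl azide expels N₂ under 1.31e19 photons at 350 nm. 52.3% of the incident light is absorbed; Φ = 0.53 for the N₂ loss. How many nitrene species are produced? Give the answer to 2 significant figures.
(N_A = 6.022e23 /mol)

Moles of photons: 1.31e19 / 6.022e23 = 2.175e-5 mol.
Photons absorbed: 0.523 × 2.175e-5 = 1.138e-5 mol.
Product: Φ × n_abs = 0.53 × 1.138e-5 = 6.031e-6 mol.
As a count: 6.031e-6 × 6.022e23 = 3.6e18.

3.6e18 species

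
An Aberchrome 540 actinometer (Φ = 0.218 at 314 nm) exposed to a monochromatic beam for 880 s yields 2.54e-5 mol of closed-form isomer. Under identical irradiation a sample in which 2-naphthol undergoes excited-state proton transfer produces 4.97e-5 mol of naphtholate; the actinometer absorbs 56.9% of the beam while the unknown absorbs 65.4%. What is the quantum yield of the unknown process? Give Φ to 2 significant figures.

Φ = 0.37

Photons absorbed by the actinometer: 2.54e-5 / 0.218 = 1.165e-4 mol.
Incident flux: 1.165e-4 / 0.569 = 2.047e-4 einstein.
Absorbed by unknown: 0.654 × 2.047e-4 = 1.339e-4 mol.
Φ(unknown) = 4.97e-5 / 1.339e-4 = 0.37.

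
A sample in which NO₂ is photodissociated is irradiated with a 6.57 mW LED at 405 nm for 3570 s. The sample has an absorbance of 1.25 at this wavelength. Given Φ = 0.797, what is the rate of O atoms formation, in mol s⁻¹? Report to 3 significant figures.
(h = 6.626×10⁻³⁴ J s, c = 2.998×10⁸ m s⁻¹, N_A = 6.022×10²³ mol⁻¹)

1.67×10⁻⁸ mol s⁻¹

Photon energy at 405 nm: hc/λ = (6.626×10⁻³⁴)(2.998×10⁸)/(405×10⁻⁹) = 4.905×10⁻¹⁹ J.
Energy delivered: (6.57 mW)(3570 s) = 23.45 J.
Photons incident: 23.45 / 4.905×10⁻¹⁹ = 4.781×10¹⁹, i.e. 4.781×10¹⁹/6.022×10²³ = 7.939×10⁻⁵ mol.
Fraction absorbed: 1 − 10^(−1.25) = 0.9438.
Photons absorbed: 0.9438 × 7.939×10⁻⁵ = 7.493×10⁻⁵ mol.
Product formed: 0.797 × 7.493×10⁻⁵ = 5.972×10⁻⁵ mol.
Rate: 5.972×10⁻⁵ / 3570 s = 1.67×10⁻⁸ mol s⁻¹.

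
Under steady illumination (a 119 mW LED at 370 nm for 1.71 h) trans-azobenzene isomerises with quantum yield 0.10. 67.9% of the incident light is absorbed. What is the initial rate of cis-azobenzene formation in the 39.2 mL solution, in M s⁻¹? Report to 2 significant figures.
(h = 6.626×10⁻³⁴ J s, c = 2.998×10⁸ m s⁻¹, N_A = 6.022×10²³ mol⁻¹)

Photon energy at 370 nm: hc/λ = (6.626×10⁻³⁴)(2.998×10⁸)/(370×10⁻⁹) = 5.369×10⁻¹⁹ J.
Energy delivered: (119 mW)(6156 s) = 732.6 J.
Photons incident: 732.6 / 5.369×10⁻¹⁹ = 1.364×10²¹, i.e. 1.364×10²¹/6.022×10²³ = 0.002265 mol.
Photons absorbed: 0.679 × 0.002265 = 0.001538 mol.
Product formed: 0.10 × 0.001538 = 1.538×10⁻⁴ mol.
Rate: 1.538×10⁻⁴ mol / (6156 s × 0.0392 L) = 6.4×10⁻⁷ M s⁻¹.

6.4×10⁻⁷ M s⁻¹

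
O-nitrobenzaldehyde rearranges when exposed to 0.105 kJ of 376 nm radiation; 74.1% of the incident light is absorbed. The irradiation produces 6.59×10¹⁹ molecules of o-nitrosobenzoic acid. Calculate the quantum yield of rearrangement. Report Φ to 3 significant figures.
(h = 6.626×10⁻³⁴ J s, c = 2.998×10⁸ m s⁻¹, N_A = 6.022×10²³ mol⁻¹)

Φ = 0.447

Product: 6.59×10¹⁹ / 6.022×10²³ = 1.094×10⁻⁴ mol.
Photon energy at 376 nm: hc/λ = (6.626×10⁻³⁴)(2.998×10⁸)/(376×10⁻⁹) = 5.283×10⁻¹⁹ J.
Incident energy: 0.105 kJ = 105 J.
Photons incident: 105 / 5.283×10⁻¹⁹ = 1.988×10²⁰, i.e. 1.988×10²⁰/6.022×10²³ = 3.301×10⁻⁴ mol.
Photons absorbed: 0.741 × 3.301×10⁻⁴ = 2.446×10⁻⁴ mol.
Φ = 1.094×10⁻⁴ mol / 2.446×10⁻⁴ mol photons = 0.447.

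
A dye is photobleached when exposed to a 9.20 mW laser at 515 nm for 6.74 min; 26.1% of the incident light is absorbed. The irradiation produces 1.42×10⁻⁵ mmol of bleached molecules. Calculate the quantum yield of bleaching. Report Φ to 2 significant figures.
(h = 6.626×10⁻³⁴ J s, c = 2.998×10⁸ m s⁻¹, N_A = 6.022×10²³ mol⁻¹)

Product: 1.42×10⁻⁵ mmol = 1.42×10⁻⁸ mol.
Photon energy at 515 nm: hc/λ = (6.626×10⁻³⁴)(2.998×10⁸)/(515×10⁻⁹) = 3.857×10⁻¹⁹ J.
Energy delivered: (9.20 mW)(404.4 s) = 3.720 J.
Photons incident: 3.720 / 3.857×10⁻¹⁹ = 9.645×10¹⁸, i.e. 9.645×10¹⁸/6.022×10²³ = 1.602×10⁻⁵ mol.
Photons absorbed: 0.261 × 1.602×10⁻⁵ = 4.181×10⁻⁶ mol.
Φ = 1.42×10⁻⁸ mol / 4.181×10⁻⁶ mol photons = 0.0034.

Φ = 0.0034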